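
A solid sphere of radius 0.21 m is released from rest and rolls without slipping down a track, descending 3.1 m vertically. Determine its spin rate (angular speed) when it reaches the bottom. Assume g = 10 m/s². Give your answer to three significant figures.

Here I = (2/5)MR², so the shape factor k = I/(MR²) = 0.4.
Pure rolling means v = ωR; then KE = ½Mv² + ½I(v/R)² = ½(1+k)Mv² = (7/10)Mv².
Energy conservation Mgh = ½(1+k)Mv² gives v = √(2gh/(1+k)) = √(2 × 10 × 3.1 / 1.4) = 6.655 m/s.
Then ω = v/R = 6.655 / 0.21 ≈ 31.7 rad/s.

ω ≈ 31.7 rad/s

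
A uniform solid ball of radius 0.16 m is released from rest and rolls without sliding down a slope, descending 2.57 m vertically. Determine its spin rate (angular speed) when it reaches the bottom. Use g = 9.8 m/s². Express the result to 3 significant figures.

Here I = (2/5)MR², so the shape factor k = I/(MR²) = 0.4.
Rolling without slipping gives ω = v/R, so the total kinetic energy is ½Mv² + ½Iω² = ½(1+k)Mv² = (7/10)Mv².
Energy conservation Mgh = ½(1+k)Mv² gives v = √(2gh/(1+k)) = √(2 × 9.8 × 2.57 / 1.4) = 5.998 m/s.
Then ω = v/R = 5.998 / 0.16 ≈ 37.5 rad/s.

ω ≈ 37.5 rad/s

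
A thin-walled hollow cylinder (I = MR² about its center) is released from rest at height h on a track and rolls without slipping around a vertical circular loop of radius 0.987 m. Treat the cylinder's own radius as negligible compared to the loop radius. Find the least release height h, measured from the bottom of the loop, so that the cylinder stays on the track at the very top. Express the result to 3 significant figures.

With I = MR², the ratio k = I/(MR²) is 1.
At the top, contact is just lost when gravity alone supplies the centripetal force: Mg = Mv_top²/r, i.e. v_top² = gr.
With ω = v/R, the kinetic energy at speed v is ½(1+k)Mv² = Mv².
Energy conservation from release (height h) to the top (height 2r): Mgh = Mg(2r) + M·gr.
Thus h_min = 2r + (1+k)r/2 = r(2 + 2/2) = 0.987 × 3 ≈ 2.96 m.

h_min ≈ 2.96 m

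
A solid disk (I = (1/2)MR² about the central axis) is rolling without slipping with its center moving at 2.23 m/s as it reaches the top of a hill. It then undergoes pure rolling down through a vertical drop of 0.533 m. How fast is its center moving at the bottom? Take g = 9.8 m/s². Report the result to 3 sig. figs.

v ≈ 3.46 m/s

With I = (1/2)MR², the ratio k = I/(MR²) is 0.5.
Pure rolling means v = ωR; then KE = ½Mv² + ½I(v/R)² = ½(1+k)Mv² = (3/4)Mv².
Energy conservation: (3/4)Mv₀² + Mgh = (3/4)Mv², so v² = v₀² + 2gh/(1+k).
v = √(2.23² + 2×9.8×0.533/1.5) = √11.94 ≈ 3.46 m/s.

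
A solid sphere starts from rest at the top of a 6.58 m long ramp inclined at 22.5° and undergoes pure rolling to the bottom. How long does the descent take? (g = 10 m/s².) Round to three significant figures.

t ≈ 2.19 s

Here I = (2/5)MR², so the shape factor k = I/(MR²) = 0.4.
Newton's second law down the slope: Mg sinθ − f = Ma. The torque equation fR = Iα (with α = a/R) gives f = kMa.
Hence a = g sinθ/(1+k) = 10×sin22.5°/1.4 = 2.733 m/s².
Starting from rest, L = ½at², so t = √(2L/a) = √(2×6.58/2.733) ≈ 2.19 s.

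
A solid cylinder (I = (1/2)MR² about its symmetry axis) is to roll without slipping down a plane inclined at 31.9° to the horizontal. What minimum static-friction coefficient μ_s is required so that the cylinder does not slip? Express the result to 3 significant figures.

μ_min ≈ 0.207

The moment of inertia is (1/2)MR², giving k ≡ I/(MR²) = 0.5.
Newton's second law down the slope: Mg sinθ − f = Ma. The torque equation fR = Iα (with α = a/R) gives f = kMa.
These give a = g sinθ/(1+k) and the required friction f = kMg sinθ/(1+k).
With N = Mg cosθ, the no-slip condition f ≤ μN gives μ_min = f/N = k tanθ/(1+k).
μ_min = 0.5 × tan31.9° / 1.5 ≈ 0.207.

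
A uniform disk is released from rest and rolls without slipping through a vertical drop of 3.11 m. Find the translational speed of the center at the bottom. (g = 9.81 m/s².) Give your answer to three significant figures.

v ≈ 6.38 m/s

With I = (1/2)MR², the ratio k = I/(MR²) is 0.5.
Since it rolls without slipping, ω = v/R and KE = ½Mv² + ½Iω² = ½(1+k)Mv² = (3/4)Mv².
Energy conservation: Mgh = (3/4)Mv², so v = √(2gh/(1+k)) = √(2 × 9.81 × 3.11 / 1.5) ≈ 6.38 m/s.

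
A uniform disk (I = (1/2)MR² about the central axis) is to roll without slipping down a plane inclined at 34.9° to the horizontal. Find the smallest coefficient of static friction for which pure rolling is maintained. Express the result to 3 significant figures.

The moment of inertia is (1/2)MR², giving k ≡ I/(MR²) = 0.5.
Along the incline Mg sinθ − f = Ma, and torque about the center fR = Iα = kMR²(a/R) gives f = kMa.
These give a = g sinθ/(1+k) and the required friction f = kMg sinθ/(1+k).
With N = Mg cosθ, the no-slip condition f ≤ μN gives μ_min = f/N = k tanθ/(1+k).
μ_min = 0.5 × tan34.9° / 1.5 ≈ 0.233.

μ_min ≈ 0.233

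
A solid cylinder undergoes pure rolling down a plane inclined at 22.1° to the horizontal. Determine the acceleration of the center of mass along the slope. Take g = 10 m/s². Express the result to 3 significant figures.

Here I = (1/2)MR², so the shape factor k = I/(MR²) = 0.5.
Translational: Mg sinθ − f = Ma. Rotational about the CM: fR = Iα = kMRa, so f = kMa.
Eliminating f: Mg sinθ = (1+k)Ma, so a = g sinθ/(1+k) = 10 × sin22.1° / 1.5 ≈ 2.51 m/s².

a ≈ 2.51 m/s²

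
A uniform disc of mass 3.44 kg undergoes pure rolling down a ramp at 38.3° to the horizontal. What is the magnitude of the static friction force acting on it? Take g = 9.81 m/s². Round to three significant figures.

f ≈ 6.97 N

For this body I = (1/2)MR², i.e. k = I/(MR²) = 0.5.
Translational: Mg sinθ − f = Ma. Rotational about the CM: fR = Iα = kMRa, so f = kMa.
Combining, a = g sinθ/(1+k) and f = kMa = kMg sinθ/(1+k).
f = 0.5 × 3.44 × 9.81 × sin38.3° / 1.5 ≈ 6.97 N.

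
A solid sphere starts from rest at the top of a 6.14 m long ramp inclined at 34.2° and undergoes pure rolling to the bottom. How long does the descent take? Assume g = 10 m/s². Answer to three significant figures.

Here I = (2/5)MR², so the shape factor k = I/(MR²) = 0.4.
Newton's second law down the slope: Mg sinθ − f = Ma. The torque equation fR = Iα (with α = a/R) gives f = kMa.
Hence a = g sinθ/(1+k) = 10×sin34.2°/1.4 = 4.015 m/s².
Starting from rest, L = ½at², so t = √(2L/a) = √(2×6.14/4.015) ≈ 1.75 s.

t ≈ 1.75 s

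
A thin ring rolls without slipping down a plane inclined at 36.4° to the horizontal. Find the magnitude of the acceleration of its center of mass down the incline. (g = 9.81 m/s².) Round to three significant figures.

The moment of inertia is MR², giving k ≡ I/(MR²) = 1.
Newton's second law down the slope: Mg sinθ − f = Ma. The torque equation fR = Iα (with α = a/R) gives f = kMa.
Eliminating f: Mg sinθ = (1+k)Ma, so a = g sinθ/(1+k) = 9.81 × sin36.4° / 2 ≈ 2.91 m/s².

a ≈ 2.91 m/s²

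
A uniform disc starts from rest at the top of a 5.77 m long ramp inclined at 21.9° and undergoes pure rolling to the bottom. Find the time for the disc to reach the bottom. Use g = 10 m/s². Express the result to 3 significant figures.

t ≈ 2.15 s

For this body I = (1/2)MR², i.e. k = I/(MR²) = 0.5.
Along the incline Mg sinθ − f = Ma, and torque about the center fR = Iα = kMR²(a/R) gives f = kMa.
Hence a = g sinθ/(1+k) = 10×sin21.9°/1.5 = 2.487 m/s².
With constant a from rest, t = √(2L/a) = √(2·5.77/2.487) ≈ 2.15 s.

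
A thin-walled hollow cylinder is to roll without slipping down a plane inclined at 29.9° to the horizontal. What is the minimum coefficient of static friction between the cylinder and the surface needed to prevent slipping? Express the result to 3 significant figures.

For this body I = MR², i.e. k = I/(MR²) = 1.
Translational: Mg sinθ − f = Ma. Rotational about the CM: fR = Iα = kMRa, so f = kMa.
These give a = g sinθ/(1+k) and the required friction f = kMg sinθ/(1+k).
With N = Mg cosθ, the no-slip condition f ≤ μN gives μ_min = f/N = k tanθ/(1+k).
μ_min = 1 × tan29.9° / 2 ≈ 0.288.

μ_min ≈ 0.288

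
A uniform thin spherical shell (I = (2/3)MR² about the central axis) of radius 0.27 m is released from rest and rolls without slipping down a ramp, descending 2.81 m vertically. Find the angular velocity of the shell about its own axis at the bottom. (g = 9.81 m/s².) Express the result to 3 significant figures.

ω ≈ 21.3 rad/s

With I = (2/3)MR², the ratio k = I/(MR²) is 2/3.
Pure rolling means v = ωR; then KE = ½Mv² + ½I(v/R)² = ½(1+k)Mv² = (5/6)Mv².
Energy conservation Mgh = ½(1+k)Mv² gives v = √(2gh/(1+k)) = √(2 × 9.81 × 2.81 / 1.667) = 5.751 m/s.
The angular speed follows from ω = v/R = 5.751/0.27 ≈ 21.3 rad/s.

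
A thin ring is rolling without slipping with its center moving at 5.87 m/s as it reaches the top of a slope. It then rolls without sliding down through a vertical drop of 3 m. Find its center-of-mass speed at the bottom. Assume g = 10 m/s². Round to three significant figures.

v ≈ 8.03 m/s

With I = MR², the ratio k = I/(MR²) is 1.
The rolling condition ω = v/R makes the rotational term ½I(v/R)² = ½kMv², so KE_total = ½(1+k)Mv² = Mv².
Energy conservation: Mv₀² + Mgh = Mv², so v² = v₀² + 2gh/(1+k).
v = √(5.87² + 2×10×3/2) = √64.46 ≈ 8.03 m/s.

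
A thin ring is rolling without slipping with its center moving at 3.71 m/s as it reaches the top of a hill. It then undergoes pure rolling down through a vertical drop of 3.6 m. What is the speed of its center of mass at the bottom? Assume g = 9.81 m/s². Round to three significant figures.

For this body I = MR², i.e. k = I/(MR²) = 1.
Since it rolls without slipping, ω = v/R and KE = ½Mv² + ½Iω² = ½(1+k)Mv² = Mv².
Conserving energy between top and bottom: Mv² = Mv₀² + Mgh, hence v² = v₀² + 2gh/(1+k).
v = √(3.71² + 2×9.81×3.6/2) = √49.08 ≈ 7.01 m/s.

v ≈ 7.01 m/s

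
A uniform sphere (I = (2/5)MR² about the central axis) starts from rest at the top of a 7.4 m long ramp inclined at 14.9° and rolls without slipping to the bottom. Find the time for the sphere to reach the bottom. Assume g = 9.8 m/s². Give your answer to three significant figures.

With I = (2/5)MR², the ratio k = I/(MR²) is 0.4.
Newton's second law down the slope: Mg sinθ − f = Ma. The torque equation fR = Iα (with α = a/R) gives f = kMa.
Hence a = g sinθ/(1+k) = 9.8×sin14.9°/1.4 = 1.8 m/s².
Starting from rest, L = ½at², so t = √(2L/a) = √(2×7.4/1.8) ≈ 2.87 s.

t ≈ 2.87 s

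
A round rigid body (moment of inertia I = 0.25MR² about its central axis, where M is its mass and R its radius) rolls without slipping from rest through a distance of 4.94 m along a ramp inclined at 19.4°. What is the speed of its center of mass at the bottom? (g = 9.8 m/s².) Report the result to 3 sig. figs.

v ≈ 5.07 m/s

For this body I = 0.25MR², i.e. k = I/(MR²) = 0.25.
The rolling condition ω = v/R makes the rotational term ½I(v/R)² = ½kMv², so KE_total = ½(1+k)Mv² = (5/8)Mv².
The vertical drop is h = L sinθ = 4.94 × sin19.4° = 1.641 m.
Energy conservation: Mgh = (5/8)Mv², so v = √(2gh/(1+k)) = √(2 × 9.8 × 1.641 / 1.25) ≈ 5.07 m/s.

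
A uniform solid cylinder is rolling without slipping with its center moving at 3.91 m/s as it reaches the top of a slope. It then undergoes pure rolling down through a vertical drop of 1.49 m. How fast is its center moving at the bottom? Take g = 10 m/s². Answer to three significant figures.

With I = (1/2)MR², the ratio k = I/(MR²) is 0.5.
Rolling without slipping gives ω = v/R, so the total kinetic energy is ½Mv² + ½Iω² = ½(1+k)Mv² = (3/4)Mv².
Energy conservation: (3/4)Mv₀² + Mgh = (3/4)Mv², so v² = v₀² + 2gh/(1+k).
v = √(3.91² + 2×10×1.49/1.5) = √35.15 ≈ 5.93 m/s.

v ≈ 5.93 m/s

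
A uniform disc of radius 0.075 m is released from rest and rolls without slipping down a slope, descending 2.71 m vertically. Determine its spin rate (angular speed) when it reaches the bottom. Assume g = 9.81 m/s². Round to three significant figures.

ω ≈ 79.4 rad/s

Here I = (1/2)MR², so the shape factor k = I/(MR²) = 0.5.
Pure rolling means v = ωR; then KE = ½Mv² + ½I(v/R)² = ½(1+k)Mv² = (3/4)Mv².
Energy conservation Mgh = ½(1+k)Mv² gives v = √(2gh/(1+k)) = √(2 × 9.81 × 2.71 / 1.5) = 5.954 m/s.
The angular speed follows from ω = v/R = 5.954/0.075 ≈ 79.4 rad/s.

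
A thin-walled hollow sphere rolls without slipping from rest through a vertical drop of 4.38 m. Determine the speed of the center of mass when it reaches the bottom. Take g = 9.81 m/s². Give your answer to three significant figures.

v ≈ 7.18 m/s

With I = (2/3)MR², the ratio k = I/(MR²) is 2/3.
The rolling condition ω = v/R makes the rotational term ½I(v/R)² = ½kMv², so KE_total = ½(1+k)Mv² = (5/6)Mv².
Energy conservation: Mgh = (5/6)Mv², so v = √(2gh/(1+k)) = √(2 × 9.81 × 4.38 / 1.667) ≈ 7.18 m/s.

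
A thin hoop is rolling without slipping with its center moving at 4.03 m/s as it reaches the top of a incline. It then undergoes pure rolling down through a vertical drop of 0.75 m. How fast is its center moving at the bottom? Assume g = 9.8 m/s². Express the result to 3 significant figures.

v ≈ 4.86 m/s

Here I = MR², so the shape factor k = I/(MR²) = 1.
Rolling without slipping gives ω = v/R, so the total kinetic energy is ½Mv² + ½Iω² = ½(1+k)Mv² = Mv².
Energy conservation: Mv₀² + Mgh = Mv², so v² = v₀² + 2gh/(1+k).
v = √(4.03² + 2×9.8×0.75/2) = √23.59 ≈ 4.86 m/s.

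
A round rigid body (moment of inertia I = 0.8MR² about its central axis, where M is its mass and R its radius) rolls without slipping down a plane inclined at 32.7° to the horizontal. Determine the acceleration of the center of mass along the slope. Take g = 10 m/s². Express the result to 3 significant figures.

a ≈ 3.00 m/s²

The moment of inertia is 0.8MR², giving k ≡ I/(MR²) = 0.8.
Along the incline Mg sinθ − f = Ma, and torque about the center fR = Iα = kMR²(a/R) gives f = kMa.
Eliminating f: Mg sinθ = (1+k)Ma, so a = g sinθ/(1+k) = 10 × sin32.7° / 1.8 ≈ 3.00 m/s².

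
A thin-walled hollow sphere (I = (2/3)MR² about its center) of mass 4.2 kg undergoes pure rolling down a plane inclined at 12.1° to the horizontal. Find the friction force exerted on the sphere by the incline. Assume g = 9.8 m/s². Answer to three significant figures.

With I = (2/3)MR², the ratio k = I/(MR²) is 2/3.
Newton's second law down the slope: Mg sinθ − f = Ma. The torque equation fR = Iα (with α = a/R) gives f = kMa.
Combining, a = g sinθ/(1+k) and f = kMa = kMg sinθ/(1+k).
f = (2/3) × 4.2 × 9.8 × sin12.1° / 1.667 ≈ 3.45 N.

f ≈ 3.45 N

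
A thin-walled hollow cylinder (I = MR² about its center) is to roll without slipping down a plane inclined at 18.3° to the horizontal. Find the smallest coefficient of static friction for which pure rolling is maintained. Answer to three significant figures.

With I = MR², the ratio k = I/(MR²) is 1.
Along the incline Mg sinθ − f = Ma, and torque about the center fR = Iα = kMR²(a/R) gives f = kMa.
These give a = g sinθ/(1+k) and the required friction f = kMg sinθ/(1+k).
The normal force is N = Mg cosθ, so μ_min = f/N = k tanθ/(1+k).
μ_min = 1 × tan18.3° / 2 ≈ 0.165.

μ_min ≈ 0.165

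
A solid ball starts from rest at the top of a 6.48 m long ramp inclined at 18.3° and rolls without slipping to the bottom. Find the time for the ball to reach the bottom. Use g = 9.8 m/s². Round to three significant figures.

Here I = (2/5)MR², so the shape factor k = I/(MR²) = 0.4.
Newton's second law down the slope: Mg sinθ − f = Ma. The torque equation fR = Iα (with α = a/R) gives f = kMa.
Hence a = g sinθ/(1+k) = 9.8×sin18.3°/1.4 = 2.198 m/s².
With constant a from rest, t = √(2L/a) = √(2·6.48/2.198) ≈ 2.43 s.

t ≈ 2.43 s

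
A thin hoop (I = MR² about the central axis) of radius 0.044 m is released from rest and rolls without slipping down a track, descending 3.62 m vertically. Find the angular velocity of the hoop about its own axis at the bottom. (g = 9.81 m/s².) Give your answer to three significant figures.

ω ≈ 135 rad/s

For this body I = MR², i.e. k = I/(MR²) = 1.
Pure rolling means v = ωR; then KE = ½Mv² + ½I(v/R)² = ½(1+k)Mv² = Mv².
Energy conservation Mgh = ½(1+k)Mv² gives v = √(2gh/(1+k)) = √(2 × 9.81 × 3.62 / 2) = 5.959 m/s.
Then ω = v/R = 5.959 / 0.044 ≈ 135 rad/s.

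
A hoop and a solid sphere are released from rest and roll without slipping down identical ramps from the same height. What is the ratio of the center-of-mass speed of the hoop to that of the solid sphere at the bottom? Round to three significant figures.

Each satisfies Mgh = ½(1+k)Mv² with k = I/(MR²), so v ∝ 1/√(1+k).
For the hoop k = 1; for the solid sphere k = 0.4.
v₁/v₂ = √((1+k₂)/(1+k₁)) = √(1.4/2) ≈ 0.837.

v_ratio ≈ 0.837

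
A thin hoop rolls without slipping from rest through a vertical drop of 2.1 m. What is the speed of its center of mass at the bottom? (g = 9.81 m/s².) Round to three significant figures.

Here I = MR², so the shape factor k = I/(MR²) = 1.
Pure rolling means v = ωR; then KE = ½Mv² + ½I(v/R)² = ½(1+k)Mv² = Mv².
Energy conservation: Mgh = Mv², so v = √(2gh/(1+k)) = √(2 × 9.81 × 2.1 / 2) ≈ 4.54 m/s.

v ≈ 4.54 m/s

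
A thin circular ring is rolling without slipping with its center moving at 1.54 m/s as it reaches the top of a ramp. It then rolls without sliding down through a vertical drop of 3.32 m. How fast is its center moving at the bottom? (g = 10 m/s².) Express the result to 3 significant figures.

Here I = MR², so the shape factor k = I/(MR²) = 1.
Rolling without slipping gives ω = v/R, so the total kinetic energy is ½Mv² + ½Iω² = ½(1+k)Mv² = Mv².
Energy conservation: Mv₀² + Mgh = Mv², so v² = v₀² + 2gh/(1+k).
v = √(1.54² + 2×10×3.32/2) = √35.57 ≈ 5.96 m/s.

v ≈ 5.96 m/s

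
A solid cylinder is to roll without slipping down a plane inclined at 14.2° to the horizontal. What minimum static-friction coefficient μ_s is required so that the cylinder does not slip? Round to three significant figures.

The moment of inertia is (1/2)MR², giving k ≡ I/(MR²) = 0.5.
Along the incline Mg sinθ − f = Ma, and torque about the center fR = Iα = kMR²(a/R) gives f = kMa.
These give a = g sinθ/(1+k) and the required friction f = kMg sinθ/(1+k).
With N = Mg cosθ, the no-slip condition f ≤ μN gives μ_min = f/N = k tanθ/(1+k).
μ_min = 0.5 × tan14.2° / 1.5 ≈ 0.0843.

μ_min ≈ 0.0843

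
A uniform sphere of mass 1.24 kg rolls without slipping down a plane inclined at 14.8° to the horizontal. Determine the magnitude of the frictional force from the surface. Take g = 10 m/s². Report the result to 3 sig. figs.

With I = (2/5)MR², the ratio k = I/(MR²) is 0.4.
Translational: Mg sinθ − f = Ma. Rotational about the CM: fR = Iα = kMRa, so f = kMa.
Combining, a = g sinθ/(1+k) and f = kMa = kMg sinθ/(1+k).
f = 0.4 × 1.24 × 10 × sin14.8° / 1.4 ≈ 0.905 N.

f ≈ 0.905 N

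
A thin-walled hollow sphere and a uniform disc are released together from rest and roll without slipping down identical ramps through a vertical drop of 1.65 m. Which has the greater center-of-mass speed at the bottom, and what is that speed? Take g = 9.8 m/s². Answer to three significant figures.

the uniform disc, at v ≈ 4.64 m/s

For rolling without slipping, Mgh = ½(1+k)Mv² where k = I/(MR²), so v = √(2gh/(1+k)).
Thin-walled hollow sphere: k = 2/3, giving v = √(2×9.8×1.65/1.667) = 4.405 m/s.
Uniform disc: k = 0.5, giving v = √(2×9.8×1.65/1.5) = 4.643 m/s.
The smaller k wins: the uniform disc, at ≈ 4.64 m/s.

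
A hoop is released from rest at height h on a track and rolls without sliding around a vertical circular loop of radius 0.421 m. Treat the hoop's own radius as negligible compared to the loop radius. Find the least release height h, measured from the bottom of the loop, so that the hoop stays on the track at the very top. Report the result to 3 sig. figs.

h_min ≈ 1.26 m

With I = MR², the ratio k = I/(MR²) is 1.
At the top of the loop, the minimum-contact condition is Mg = Mv_top²/r, so v_top² = gr.
With ω = v/R, the kinetic energy at speed v is ½(1+k)Mv² = Mv².
Energy conservation from release (height h) to the top (height 2r): Mgh = Mg(2r) + M·gr.
Thus h_min = 2r + (1+k)r/2 = r(2 + 2/2) = 0.421 × 3 ≈ 1.26 m.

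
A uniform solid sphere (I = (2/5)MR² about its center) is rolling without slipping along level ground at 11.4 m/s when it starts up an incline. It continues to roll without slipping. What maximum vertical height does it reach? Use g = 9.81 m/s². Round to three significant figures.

h ≈ 9.27 m

For this body I = (2/5)MR², i.e. k = I/(MR²) = 0.4.
Rolling without slipping gives ω = v/R, so the total kinetic energy is ½Mv² + ½Iω² = ½(1+k)Mv² = (7/10)Mv².
At the top the kinetic energy is zero, so (7/10)Mv₀² = Mgh.
Thus h = (1+k)v₀²/(2g) = 1.4 × 11.4² / (2 × 9.81) ≈ 9.27 m.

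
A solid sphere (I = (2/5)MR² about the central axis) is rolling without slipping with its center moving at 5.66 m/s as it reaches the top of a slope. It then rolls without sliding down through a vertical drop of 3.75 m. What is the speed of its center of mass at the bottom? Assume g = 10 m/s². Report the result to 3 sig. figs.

The moment of inertia is (2/5)MR², giving k ≡ I/(MR²) = 0.4.
The rolling condition ω = v/R makes the rotational term ½I(v/R)² = ½kMv², so KE_total = ½(1+k)Mv² = (7/10)Mv².
Conserving energy between top and bottom: (7/10)Mv² = (7/10)Mv₀² + Mgh, hence v² = v₀² + 2gh/(1+k).
v = √(5.66² + 2×10×3.75/1.4) = √85.61 ≈ 9.25 m/s.

v ≈ 9.25 m/s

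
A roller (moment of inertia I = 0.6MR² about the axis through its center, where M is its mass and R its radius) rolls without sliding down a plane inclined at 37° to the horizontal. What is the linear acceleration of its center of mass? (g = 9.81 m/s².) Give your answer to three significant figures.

With I = 0.6MR², the ratio k = I/(MR²) is 0.6.
Newton's second law down the slope: Mg sinθ − f = Ma. The torque equation fR = Iα (with α = a/R) gives f = kMa.
Eliminating f: Mg sinθ = (1+k)Ma, so a = g sinθ/(1+k) = 9.81 × sin37° / 1.6 ≈ 3.69 m/s².

a ≈ 3.69 m/s²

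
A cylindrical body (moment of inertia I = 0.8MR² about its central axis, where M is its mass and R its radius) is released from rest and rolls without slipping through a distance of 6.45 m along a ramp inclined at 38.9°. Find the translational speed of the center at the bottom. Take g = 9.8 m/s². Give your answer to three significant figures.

The moment of inertia is 0.8MR², giving k ≡ I/(MR²) = 0.8.
Since it rolls without slipping, ω = v/R and KE = ½Mv² + ½Iω² = ½(1+k)Mv² = (9/10)Mv².
The vertical drop is h = L sinθ = 6.45 × sin38.9° = 4.05 m.
Setting Mgh = (9/10)Mv² gives v = √(2gh/(1+k)) = √(2·9.8·4.05/1.8) ≈ 6.64 m/s.

v ≈ 6.64 m/s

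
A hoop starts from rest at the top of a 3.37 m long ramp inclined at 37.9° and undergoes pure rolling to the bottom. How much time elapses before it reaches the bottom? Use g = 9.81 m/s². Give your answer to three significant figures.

t ≈ 1.50 s

Here I = MR², so the shape factor k = I/(MR²) = 1.
Newton's second law down the slope: Mg sinθ − f = Ma. The torque equation fR = Iα (with α = a/R) gives f = kMa.
Hence a = g sinθ/(1+k) = 9.81×sin37.9°/2 = 3.013 m/s².
Starting from rest, L = ½at², so t = √(2L/a) = √(2×3.37/3.013) ≈ 1.50 s.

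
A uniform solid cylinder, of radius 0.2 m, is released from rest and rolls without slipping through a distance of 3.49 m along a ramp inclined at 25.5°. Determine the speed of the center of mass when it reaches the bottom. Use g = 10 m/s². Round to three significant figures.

The moment of inertia is (1/2)MR², giving k ≡ I/(MR²) = 0.5.
Rolling without slipping gives ω = v/R, so the total kinetic energy is ½Mv² + ½Iω² = ½(1+k)Mv² = (3/4)Mv².
The vertical drop is h = L sinθ = 3.49 × sin25.5° = 1.502 m.
Energy conservation: Mgh = (3/4)Mv², so v = √(2gh/(1+k)) = √(2 × 10 × 1.502 / 1.5) ≈ 4.48 m/s.

v ≈ 4.48 m/s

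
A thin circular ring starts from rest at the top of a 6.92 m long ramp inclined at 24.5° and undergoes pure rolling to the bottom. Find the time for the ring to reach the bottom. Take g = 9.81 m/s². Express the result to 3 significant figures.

With I = MR², the ratio k = I/(MR²) is 1.
Newton's second law down the slope: Mg sinθ − f = Ma. The torque equation fR = Iα (with α = a/R) gives f = kMa.
Hence a = g sinθ/(1+k) = 9.81×sin24.5°/2 = 2.034 m/s².
With constant a from rest, t = √(2L/a) = √(2·6.92/2.034) ≈ 2.61 s.

t ≈ 2.61 s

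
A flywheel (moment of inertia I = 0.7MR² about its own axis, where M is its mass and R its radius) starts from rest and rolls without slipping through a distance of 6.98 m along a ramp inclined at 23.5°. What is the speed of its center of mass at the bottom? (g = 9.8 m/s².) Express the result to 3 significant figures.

The moment of inertia is 0.7MR², giving k ≡ I/(MR²) = 0.7.
The rolling condition ω = v/R makes the rotational term ½I(v/R)² = ½kMv², so KE_total = ½(1+k)Mv² = (17/20)Mv².
The vertical drop is h = L sinθ = 6.98 × sin23.5° = 2.783 m.
Energy conservation: Mgh = (17/20)Mv², so v = √(2gh/(1+k)) = √(2 × 9.8 × 2.783 / 1.7) ≈ 5.66 m/s.

v ≈ 5.66 m/s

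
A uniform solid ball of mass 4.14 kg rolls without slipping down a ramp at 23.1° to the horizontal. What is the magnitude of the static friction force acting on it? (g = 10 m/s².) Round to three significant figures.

The moment of inertia is (2/5)MR², giving k ≡ I/(MR²) = 0.4.
Newton's second law down the slope: Mg sinθ − f = Ma. The torque equation fR = Iα (with α = a/R) gives f = kMa.
Combining, a = g sinθ/(1+k) and f = kMa = kMg sinθ/(1+k).
f = 0.4 × 4.14 × 10 × sin23.1° / 1.4 ≈ 4.64 N.

f ≈ 4.64 N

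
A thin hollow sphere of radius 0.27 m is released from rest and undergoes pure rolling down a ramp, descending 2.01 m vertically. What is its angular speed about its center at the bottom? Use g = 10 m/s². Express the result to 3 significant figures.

For this body I = (2/3)MR², i.e. k = I/(MR²) = 2/3.
Pure rolling means v = ωR; then KE = ½Mv² + ½I(v/R)² = ½(1+k)Mv² = (5/6)Mv².
Energy conservation Mgh = ½(1+k)Mv² gives v = √(2gh/(1+k)) = √(2 × 10 × 2.01 / 1.667) = 4.911 m/s.
Then ω = v/R = 4.911 / 0.27 ≈ 18.2 rad/s.

ω ≈ 18.2 rad/s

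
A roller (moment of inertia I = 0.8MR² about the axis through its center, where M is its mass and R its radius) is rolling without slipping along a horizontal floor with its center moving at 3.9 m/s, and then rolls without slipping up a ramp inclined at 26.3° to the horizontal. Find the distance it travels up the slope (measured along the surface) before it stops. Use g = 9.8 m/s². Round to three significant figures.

d ≈ 3.15 m

The moment of inertia is 0.8MR², giving k ≡ I/(MR²) = 0.8.
The rolling condition ω = v/R makes the rotational term ½I(v/R)² = ½kMv², so KE_total = ½(1+k)Mv² = (9/10)Mv².
Setting this equal to Mgh gives the vertical rise h = (1+k)v₀²/(2g) = 1.8×3.9²/(2×9.8) = 1.397 m.
The distance along the slope is d = h/sinθ = 1.397/sin26.3° ≈ 3.15 m.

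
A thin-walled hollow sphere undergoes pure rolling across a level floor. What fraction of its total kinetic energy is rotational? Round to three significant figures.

fraction ≈ 0.400

With I = (2/3)MR², the ratio k = I/(MR²) is 2/3.
With ω = v/R, KE_trans = ½Mv² and KE_rot = ½Iω² = ½kMv², so KE_total = ½(1+k)Mv².
The rotational fraction is therefore k/(1+k) = (2/3)/1.667 ≈ 0.400.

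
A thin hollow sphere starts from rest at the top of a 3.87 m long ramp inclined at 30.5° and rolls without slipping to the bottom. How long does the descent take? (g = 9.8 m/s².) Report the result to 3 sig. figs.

t ≈ 1.61 s

The moment of inertia is (2/3)MR², giving k ≡ I/(MR²) = 2/3.
Translational: Mg sinθ − f = Ma. Rotational about the CM: fR = Iα = kMRa, so f = kMa.
Hence a = g sinθ/(1+k) = 9.8×sin30.5°/1.667 = 2.984 m/s².
With constant a from rest, t = √(2L/a) = √(2·3.87/2.984) ≈ 1.61 s.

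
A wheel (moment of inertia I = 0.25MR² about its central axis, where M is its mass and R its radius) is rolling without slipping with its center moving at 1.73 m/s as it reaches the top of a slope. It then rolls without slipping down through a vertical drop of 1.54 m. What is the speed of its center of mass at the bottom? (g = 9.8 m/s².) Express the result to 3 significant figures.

v ≈ 5.21 m/s

The moment of inertia is 0.25MR², giving k ≡ I/(MR²) = 0.25.
The rolling condition ω = v/R makes the rotational term ½I(v/R)² = ½kMv², so KE_total = ½(1+k)Mv² = (5/8)Mv².
Conserving energy between top and bottom: (5/8)Mv² = (5/8)Mv₀² + Mgh, hence v² = v₀² + 2gh/(1+k).
v = √(1.73² + 2×9.8×1.54/1.25) = √27.14 ≈ 5.21 m/s.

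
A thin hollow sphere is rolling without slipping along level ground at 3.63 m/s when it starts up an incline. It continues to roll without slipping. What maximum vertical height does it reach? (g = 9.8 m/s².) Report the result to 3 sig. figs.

h ≈ 1.12 m

For this body I = (2/3)MR², i.e. k = I/(MR²) = 2/3.
Since it rolls without slipping, ω = v/R and KE = ½Mv² + ½Iω² = ½(1+k)Mv² = (5/6)Mv².
At the top the kinetic energy is zero, so (5/6)Mv₀² = Mgh.
Thus h = (1+k)v₀²/(2g) = 1.667 × 3.63² / (2 × 9.8) ≈ 1.12 m.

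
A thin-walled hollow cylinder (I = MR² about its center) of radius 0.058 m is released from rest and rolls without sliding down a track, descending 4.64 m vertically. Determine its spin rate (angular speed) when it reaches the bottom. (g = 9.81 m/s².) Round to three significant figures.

With I = MR², the ratio k = I/(MR²) is 1.
The rolling condition ω = v/R makes the rotational term ½I(v/R)² = ½kMv², so KE_total = ½(1+k)Mv² = Mv².
Energy conservation Mgh = ½(1+k)Mv² gives v = √(2gh/(1+k)) = √(2 × 9.81 × 4.64 / 2) = 6.747 m/s.
The angular speed follows from ω = v/R = 6.747/0.058 ≈ 116 rad/s.

ω ≈ 116 rad/s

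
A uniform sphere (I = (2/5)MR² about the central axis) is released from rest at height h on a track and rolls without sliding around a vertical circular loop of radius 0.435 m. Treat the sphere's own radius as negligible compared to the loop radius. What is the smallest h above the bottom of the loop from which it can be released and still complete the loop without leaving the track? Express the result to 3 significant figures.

The moment of inertia is (2/5)MR², giving k ≡ I/(MR²) = 0.4.
At the top, contact is just lost when gravity alone supplies the centripetal force: Mg = Mv_top²/r, i.e. v_top² = gr.
With ω = v/R, the kinetic energy at speed v is ½(1+k)Mv² = (7/10)Mv².
Energy conservation from release (height h) to the top (height 2r): Mgh = Mg(2r) + (7/10)M·gr.
Thus h_min = 2r + (1+k)r/2 = r(2 + 1.4/2) = 0.435 × 2.7 ≈ 1.17 m.

h_min ≈ 1.17 m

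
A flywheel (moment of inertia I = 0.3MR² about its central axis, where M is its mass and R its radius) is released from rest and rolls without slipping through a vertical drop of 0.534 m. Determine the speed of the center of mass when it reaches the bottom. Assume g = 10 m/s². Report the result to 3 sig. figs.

v ≈ 2.87 m/s

Here I = 0.3MR², so the shape factor k = I/(MR²) = 0.3.
Rolling without slipping gives ω = v/R, so the total kinetic energy is ½Mv² + ½Iω² = ½(1+k)Mv² = (13/20)Mv².
Setting Mgh = (13/20)Mv² gives v = √(2gh/(1+k)) = √(2·10·0.534/1.3) ≈ 2.87 m/s.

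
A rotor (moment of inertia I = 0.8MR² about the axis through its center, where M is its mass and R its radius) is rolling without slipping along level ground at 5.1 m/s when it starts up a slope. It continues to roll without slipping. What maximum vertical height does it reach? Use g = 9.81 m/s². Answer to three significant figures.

The moment of inertia is 0.8MR², giving k ≡ I/(MR²) = 0.8.
Pure rolling means v = ωR; then KE = ½Mv² + ½I(v/R)² = ½(1+k)Mv² = (9/10)Mv².
All of this converts to potential energy at the highest point: (9/10)Mv₀² = Mgh.
Thus h = (1+k)v₀²/(2g) = 1.8 × 5.1² / (2 × 9.81) ≈ 2.39 m.

h ≈ 2.39 m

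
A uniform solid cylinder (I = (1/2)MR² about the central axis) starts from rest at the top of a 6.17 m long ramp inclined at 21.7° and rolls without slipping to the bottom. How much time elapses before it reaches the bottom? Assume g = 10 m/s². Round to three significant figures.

Here I = (1/2)MR², so the shape factor k = I/(MR²) = 0.5.
Translational: Mg sinθ − f = Ma. Rotational about the CM: fR = Iα = kMRa, so f = kMa.
Hence a = g sinθ/(1+k) = 10×sin21.7°/1.5 = 2.465 m/s².
Starting from rest, L = ½at², so t = √(2L/a) = √(2×6.17/2.465) ≈ 2.24 s.

t ≈ 2.24 s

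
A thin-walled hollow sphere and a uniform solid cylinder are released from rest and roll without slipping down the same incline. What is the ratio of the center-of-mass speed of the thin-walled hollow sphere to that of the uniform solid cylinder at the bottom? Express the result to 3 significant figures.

Each satisfies Mgh = ½(1+k)Mv² with k = I/(MR²), so v ∝ 1/√(1+k).
For the thin-walled hollow sphere k = 2/3; for the uniform solid cylinder k = 0.5.
v₁/v₂ = √((1+k₂)/(1+k₁)) = √(1.5/1.667) ≈ 0.949.

v_ratio ≈ 0.949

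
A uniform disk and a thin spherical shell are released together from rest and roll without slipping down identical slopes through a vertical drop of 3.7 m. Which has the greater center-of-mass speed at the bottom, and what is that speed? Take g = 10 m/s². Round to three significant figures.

the uniform disk, at v ≈ 7.02 m/s

For rolling without slipping, Mgh = ½(1+k)Mv² where k = I/(MR²), so v = √(2gh/(1+k)).
Uniform disk: k = 0.5, giving v = √(2×10×3.7/1.5) = 7.024 m/s.
Thin spherical shell: k = 2/3, giving v = √(2×10×3.7/1.667) = 6.663 m/s.
The smaller k wins: the uniform disk, at ≈ 7.02 m/s.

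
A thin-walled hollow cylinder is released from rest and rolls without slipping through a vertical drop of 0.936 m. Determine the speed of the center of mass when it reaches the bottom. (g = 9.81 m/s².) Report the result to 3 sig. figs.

For this body I = MR², i.e. k = I/(MR²) = 1.
Since it rolls without slipping, ω = v/R and KE = ½Mv² + ½Iω² = ½(1+k)Mv² = Mv².
Setting Mgh = Mv² gives v = √(2gh/(1+k)) = √(2·9.81·0.936/2) ≈ 3.03 m/s.

v ≈ 3.03 m/s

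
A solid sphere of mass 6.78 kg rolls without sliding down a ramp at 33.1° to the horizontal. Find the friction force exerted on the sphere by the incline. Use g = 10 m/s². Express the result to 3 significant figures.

For this body I = (2/5)MR², i.e. k = I/(MR²) = 0.4.
Newton's second law down the slope: Mg sinθ − f = Ma. The torque equation fR = Iα (with α = a/R) gives f = kMa.
Combining, a = g sinθ/(1+k) and f = kMa = kMg sinθ/(1+k).
f = 0.4 × 6.78 × 10 × sin33.1° / 1.4 ≈ 10.6 N.

f ≈ 10.6 N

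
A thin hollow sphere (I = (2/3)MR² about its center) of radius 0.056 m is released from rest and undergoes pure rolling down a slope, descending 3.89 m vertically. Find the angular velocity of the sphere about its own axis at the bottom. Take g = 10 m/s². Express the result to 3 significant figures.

The moment of inertia is (2/3)MR², giving k ≡ I/(MR²) = 2/3.
The rolling condition ω = v/R makes the rotational term ½I(v/R)² = ½kMv², so KE_total = ½(1+k)Mv² = (5/6)Mv².
Energy conservation Mgh = ½(1+k)Mv² gives v = √(2gh/(1+k)) = √(2 × 10 × 3.89 / 1.667) = 6.832 m/s.
Then ω = v/R = 6.832 / 0.056 ≈ 122 rad/s.

ω ≈ 122 rad/s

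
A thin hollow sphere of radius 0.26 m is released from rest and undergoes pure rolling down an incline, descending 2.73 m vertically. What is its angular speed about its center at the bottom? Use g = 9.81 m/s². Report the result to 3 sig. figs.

For this body I = (2/3)MR², i.e. k = I/(MR²) = 2/3.
Since it rolls without slipping, ω = v/R and KE = ½Mv² + ½Iω² = ½(1+k)Mv² = (5/6)Mv².
Energy conservation Mgh = ½(1+k)Mv² gives v = √(2gh/(1+k)) = √(2 × 9.81 × 2.73 / 1.667) = 5.669 m/s.
Then ω = v/R = 5.669 / 0.26 ≈ 21.8 rad/s.

ω ≈ 21.8 rad/s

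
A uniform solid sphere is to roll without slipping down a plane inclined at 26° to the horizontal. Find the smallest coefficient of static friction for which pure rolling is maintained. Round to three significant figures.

μ_min ≈ 0.139

Here I = (2/5)MR², so the shape factor k = I/(MR²) = 0.4.
Newton's second law down the slope: Mg sinθ − f = Ma. The torque equation fR = Iα (with α = a/R) gives f = kMa.
These give a = g sinθ/(1+k) and the required friction f = kMg sinθ/(1+k).
The normal force is N = Mg cosθ, so μ_min = f/N = k tanθ/(1+k).
μ_min = 0.4 × tan26° / 1.4 ≈ 0.139.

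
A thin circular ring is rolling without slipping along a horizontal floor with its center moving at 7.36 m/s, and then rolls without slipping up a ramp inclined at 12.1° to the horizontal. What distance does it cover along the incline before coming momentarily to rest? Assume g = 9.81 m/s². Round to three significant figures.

d ≈ 26.3 m

Here I = MR², so the shape factor k = I/(MR²) = 1.
Rolling without slipping gives ω = v/R, so the total kinetic energy is ½Mv² + ½Iω² = ½(1+k)Mv² = Mv².
Setting this equal to Mgh gives the vertical rise h = (1+k)v₀²/(2g) = 2×7.36²/(2×9.81) = 5.522 m.
The distance along the slope is d = h/sinθ = 5.522/sin12.1° ≈ 26.3 m.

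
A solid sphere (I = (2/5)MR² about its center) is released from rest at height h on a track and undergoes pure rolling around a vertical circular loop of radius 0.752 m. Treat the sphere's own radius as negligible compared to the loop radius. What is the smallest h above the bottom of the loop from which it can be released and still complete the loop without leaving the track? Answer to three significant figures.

For this body I = (2/5)MR², i.e. k = I/(MR²) = 0.4.
At the top, contact is just lost when gravity alone supplies the centripetal force: Mg = Mv_top²/r, i.e. v_top² = gr.
With ω = v/R, the kinetic energy at speed v is ½(1+k)Mv² = (7/10)Mv².
Energy conservation from release (height h) to the top (height 2r): Mgh = Mg(2r) + (7/10)M·gr.
Thus h_min = 2r + (1+k)r/2 = r(2 + 1.4/2) = 0.752 × 2.7 ≈ 2.03 m.

h_min ≈ 2.03 m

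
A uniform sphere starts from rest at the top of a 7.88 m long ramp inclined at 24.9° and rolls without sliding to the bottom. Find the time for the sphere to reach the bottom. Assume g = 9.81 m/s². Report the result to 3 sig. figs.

Here I = (2/5)MR², so the shape factor k = I/(MR²) = 0.4.
Along the incline Mg sinθ − f = Ma, and torque about the center fR = Iα = kMR²(a/R) gives f = kMa.
Hence a = g sinθ/(1+k) = 9.81×sin24.9°/1.4 = 2.95 m/s².
With constant a from rest, t = √(2L/a) = √(2·7.88/2.95) ≈ 2.31 s.

t ≈ 2.31 s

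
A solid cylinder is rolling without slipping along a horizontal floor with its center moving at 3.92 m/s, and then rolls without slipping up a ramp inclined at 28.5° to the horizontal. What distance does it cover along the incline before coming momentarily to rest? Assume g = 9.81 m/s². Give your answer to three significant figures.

d ≈ 2.46 m

For this body I = (1/2)MR², i.e. k = I/(MR²) = 0.5.
The rolling condition ω = v/R makes the rotational term ½I(v/R)² = ½kMv², so KE_total = ½(1+k)Mv² = (3/4)Mv².
Setting this equal to Mgh gives the vertical rise h = (1+k)v₀²/(2g) = 1.5×3.92²/(2×9.81) = 1.175 m.
Along the incline, d = h/sinθ = 1.175/sin28.5° ≈ 2.46 m.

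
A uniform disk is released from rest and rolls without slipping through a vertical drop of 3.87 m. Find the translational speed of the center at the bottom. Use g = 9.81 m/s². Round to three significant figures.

Here I = (1/2)MR², so the shape factor k = I/(MR²) = 0.5.
Pure rolling means v = ωR; then KE = ½Mv² + ½I(v/R)² = ½(1+k)Mv² = (3/4)Mv².
Energy conservation: Mgh = (3/4)Mv², so v = √(2gh/(1+k)) = √(2 × 9.81 × 3.87 / 1.5) ≈ 7.11 m/s.

v ≈ 7.11 m/s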